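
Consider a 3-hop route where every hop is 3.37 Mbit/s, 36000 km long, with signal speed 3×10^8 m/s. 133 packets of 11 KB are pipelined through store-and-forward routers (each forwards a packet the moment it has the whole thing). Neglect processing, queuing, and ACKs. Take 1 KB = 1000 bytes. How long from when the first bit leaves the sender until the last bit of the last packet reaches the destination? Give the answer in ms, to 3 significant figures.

Per-hop transmission t_tx = L/R = 88000/3370000 = 26.1128 ms.
Per-hop propagation t_prop = 36000000/300000000 = 120 ms.
Pipeline fill: first packet needs 3·t_tx to clear all hops; remaining 132 packets each add one t_tx.
Total = (3+133-1)·t_tx + 3·t_prop = 135·26.1128 + 3·120 = 3890 ms.

3890 ms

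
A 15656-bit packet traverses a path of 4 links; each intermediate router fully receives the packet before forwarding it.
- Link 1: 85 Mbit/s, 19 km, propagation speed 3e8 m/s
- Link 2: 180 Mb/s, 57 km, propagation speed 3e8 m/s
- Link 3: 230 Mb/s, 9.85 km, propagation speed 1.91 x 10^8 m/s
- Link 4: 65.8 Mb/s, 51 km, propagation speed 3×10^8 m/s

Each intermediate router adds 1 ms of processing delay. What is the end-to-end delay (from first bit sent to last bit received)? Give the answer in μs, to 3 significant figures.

4050 μs

Transmission delays (L/R per hop): 184.188, 86.9778, 68.0696, 237.933 μs; sum = 577.169 μs.
Propagation delays (d/s per hop): 63.3333, 190, 51.5707, 170 μs; sum = 474.904 μs.
Processing at 3 router(s): 3 × 1 ms = 3000 μs.
End-to-end = 4050 μs.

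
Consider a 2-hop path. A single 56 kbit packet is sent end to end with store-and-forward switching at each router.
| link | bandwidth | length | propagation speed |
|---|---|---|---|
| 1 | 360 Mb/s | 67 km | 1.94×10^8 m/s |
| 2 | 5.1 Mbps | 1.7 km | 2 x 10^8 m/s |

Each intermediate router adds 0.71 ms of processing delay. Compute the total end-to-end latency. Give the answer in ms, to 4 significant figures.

12.20 ms

L = 56000 bits.
Transmission delays (L/R per hop): 0.155556, 10.9804 ms; sum = 11.1359 ms.
Propagation delays (d/s per hop): 0.345361, 0.0085 ms; sum = 0.353861 ms.
Processing at 1 router(s): 1 × 0.71 ms = 0.71 ms.
End-to-end = 12.20 ms.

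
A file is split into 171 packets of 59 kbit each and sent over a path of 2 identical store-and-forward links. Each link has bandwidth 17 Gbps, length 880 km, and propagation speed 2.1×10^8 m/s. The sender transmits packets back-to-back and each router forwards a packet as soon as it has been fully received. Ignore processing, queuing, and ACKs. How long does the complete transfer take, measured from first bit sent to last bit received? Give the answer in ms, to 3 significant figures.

8.98 ms

Per-hop transmission t_tx = L/R = 59000/17000000000 = 0.00347059 ms.
Per-hop propagation t_prop = 880000/210000000 = 4.19048 ms.
Pipeline fill: first packet needs 2·t_tx to clear all hops; remaining 170 packets each add one t_tx.
Total = (2+171-1)·t_tx + 2·t_prop = 172·0.00347059 + 2·4.19048 = 8.98 ms.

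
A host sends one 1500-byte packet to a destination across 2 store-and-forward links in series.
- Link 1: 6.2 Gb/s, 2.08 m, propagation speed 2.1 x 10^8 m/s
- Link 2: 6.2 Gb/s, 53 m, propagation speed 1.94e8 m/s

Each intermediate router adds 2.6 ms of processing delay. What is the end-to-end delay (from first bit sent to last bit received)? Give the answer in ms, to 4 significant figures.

2.604 ms

L = 1500 × 8 = 12000 bits.
Transmission delay per hop = L/R = 12000/6200000000 = 0.00193548 ms; 2 hops → 0.00387097 ms.
Propagation delays (d/s per hop): 9.90476e-06, 0.000273196 ms; sum = 0.000283101 ms.
Processing at 1 router(s): 1 × 2.6 ms = 2.6 ms.
End-to-end = 2.604 ms.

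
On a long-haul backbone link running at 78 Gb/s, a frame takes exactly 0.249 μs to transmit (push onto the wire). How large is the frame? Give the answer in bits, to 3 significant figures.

19400 bits

L = R × t_tx = 78000000000 b/s × 2.49e-07 s = 19422 bits.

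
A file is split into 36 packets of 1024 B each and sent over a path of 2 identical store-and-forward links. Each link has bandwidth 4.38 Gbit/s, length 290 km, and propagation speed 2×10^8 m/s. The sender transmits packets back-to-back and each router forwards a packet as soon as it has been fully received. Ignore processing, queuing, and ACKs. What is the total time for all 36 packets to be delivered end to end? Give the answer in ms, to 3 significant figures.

Per-hop transmission t_tx = L/R = 8192/4380000000 = 0.00187032 ms.
Per-hop propagation t_prop = 290000/200000000 = 1.45 ms.
Pipeline fill: first packet needs 2·t_tx to clear all hops; remaining 35 packets each add one t_tx.
Total = (2+36-1)·t_tx + 2·t_prop = 37·0.00187032 + 2·1.45 = 2.97 ms.

2.97 ms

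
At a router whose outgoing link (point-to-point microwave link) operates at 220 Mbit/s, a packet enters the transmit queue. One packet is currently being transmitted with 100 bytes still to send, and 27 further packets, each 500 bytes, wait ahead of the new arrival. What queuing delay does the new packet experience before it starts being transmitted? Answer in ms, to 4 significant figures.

0.4945 ms

Each queued packet: L/R = 4000/220000000 = 0.0181818 ms.
27 queued → 0.490909 ms.
Plus remaining 800 bits of current packet: 0.00363636 ms.
Queuing delay = 0.4945 ms.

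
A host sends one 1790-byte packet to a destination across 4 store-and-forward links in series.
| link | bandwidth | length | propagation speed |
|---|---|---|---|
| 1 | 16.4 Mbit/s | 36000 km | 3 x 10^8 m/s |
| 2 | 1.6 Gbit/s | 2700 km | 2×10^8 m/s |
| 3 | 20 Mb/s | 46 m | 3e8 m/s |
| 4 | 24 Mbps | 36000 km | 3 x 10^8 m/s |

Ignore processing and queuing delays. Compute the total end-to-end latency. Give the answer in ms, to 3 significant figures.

L = 1790 × 8 = 14320 bits.
Transmission delays (L/R per hop): 0.873171, 0.00895, 0.716, 0.596667 ms; sum = 2.19479 ms.
Propagation delays (d/s per hop): 120, 13.5, 0.000153333, 120 ms; sum = 253.5 ms.
End-to-end = 256 ms.

256 ms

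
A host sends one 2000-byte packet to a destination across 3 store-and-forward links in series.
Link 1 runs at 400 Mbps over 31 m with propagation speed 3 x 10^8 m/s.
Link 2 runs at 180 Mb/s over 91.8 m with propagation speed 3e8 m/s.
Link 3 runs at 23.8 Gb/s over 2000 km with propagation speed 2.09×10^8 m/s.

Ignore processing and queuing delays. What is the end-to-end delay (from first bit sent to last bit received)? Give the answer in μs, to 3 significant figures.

L = 2000 × 8 = 16000 bits.
Transmission delays (L/R per hop): 40, 88.8889, 0.672269 μs; sum = 129.561 μs.
Propagation delays (d/s per hop): 0.103333, 0.306, 9569.38 μs; sum = 9569.79 μs.
End-to-end = 9700 μs.

9700 μs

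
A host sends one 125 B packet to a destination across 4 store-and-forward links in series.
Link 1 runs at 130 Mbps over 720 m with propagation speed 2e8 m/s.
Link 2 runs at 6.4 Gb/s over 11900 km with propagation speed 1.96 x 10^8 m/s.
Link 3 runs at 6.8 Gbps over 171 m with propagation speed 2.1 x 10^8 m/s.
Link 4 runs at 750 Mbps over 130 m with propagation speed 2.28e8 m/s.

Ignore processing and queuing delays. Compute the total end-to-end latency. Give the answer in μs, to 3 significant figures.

60700 μs

L = 125 × 8 = 1000 bits.
Transmission delays (L/R per hop): 7.69231, 0.15625, 0.147059, 1.33333 μs; sum = 9.32895 μs.
Propagation delays (d/s per hop): 3.6, 60714.3, 0.814286, 0.570175 μs; sum = 60719.3 μs.
End-to-end = 60700 μs.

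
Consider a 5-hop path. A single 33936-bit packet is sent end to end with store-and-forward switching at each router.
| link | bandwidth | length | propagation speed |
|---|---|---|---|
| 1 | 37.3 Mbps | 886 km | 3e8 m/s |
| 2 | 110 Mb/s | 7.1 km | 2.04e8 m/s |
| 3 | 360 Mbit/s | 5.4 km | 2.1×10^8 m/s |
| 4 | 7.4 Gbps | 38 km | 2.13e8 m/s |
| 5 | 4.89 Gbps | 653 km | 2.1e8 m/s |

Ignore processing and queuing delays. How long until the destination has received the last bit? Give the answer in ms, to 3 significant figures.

7.63 ms

Transmission delays (L/R per hop): 0.909812, 0.308509, 0.0942667, 0.00458595, 0.00693988 ms; sum = 1.32411 ms.
Propagation delays (d/s per hop): 2.95333, 0.0348039, 0.0257143, 0.178404, 3.10952 ms; sum = 6.30178 ms.
End-to-end = 7.63 ms.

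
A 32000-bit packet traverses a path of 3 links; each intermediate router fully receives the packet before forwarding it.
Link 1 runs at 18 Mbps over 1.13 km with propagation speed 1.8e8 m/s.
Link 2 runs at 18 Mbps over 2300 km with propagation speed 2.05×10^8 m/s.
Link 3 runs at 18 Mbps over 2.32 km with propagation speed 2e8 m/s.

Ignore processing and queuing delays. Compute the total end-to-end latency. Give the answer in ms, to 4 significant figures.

16.57 ms

Transmission delay per hop = L/R = 32000/18000000 = 1.77778 ms; 3 hops → 5.33333 ms.
Propagation delays (d/s per hop): 0.00627778, 11.2195, 0.0116 ms; sum = 11.2374 ms.
End-to-end = 16.57 ms.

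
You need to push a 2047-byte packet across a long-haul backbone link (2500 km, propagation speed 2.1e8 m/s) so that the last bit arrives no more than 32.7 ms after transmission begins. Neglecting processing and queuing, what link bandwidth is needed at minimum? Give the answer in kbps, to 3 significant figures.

L = 16376 bits.
Propagation delay = 2500000 / 210000000 = 11.9048 ms.
Transmission budget = 32.7 − 11.9048 = 20.7952 ms.
R ≥ L / t_tx = 16376 bits / 0.0207952 s = 787 kbps.

787 kbps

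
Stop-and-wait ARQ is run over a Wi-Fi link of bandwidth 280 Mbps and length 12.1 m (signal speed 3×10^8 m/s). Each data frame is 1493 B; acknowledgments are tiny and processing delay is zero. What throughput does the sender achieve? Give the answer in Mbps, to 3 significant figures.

279 Mbps

t_tx = L/R = 11944/280000000 = 4.26571e-05 s.
t_prop = 12.1/300000000 = 4.03333e-08 s; RTT = 8.06667e-08 s.
Cycle = t_tx + RTT = 4.27378e-05 s.
Throughput = L / cycle = 11944 / 4.27378e-05 = 279 Mbps.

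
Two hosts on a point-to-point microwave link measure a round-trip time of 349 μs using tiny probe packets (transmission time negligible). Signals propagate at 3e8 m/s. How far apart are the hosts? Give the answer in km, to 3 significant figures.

One-way propagation = RTT/2 = 174.5 μs.
d = s × t = 300000000 × 0.0001745 = 52.4 km.

52.4 km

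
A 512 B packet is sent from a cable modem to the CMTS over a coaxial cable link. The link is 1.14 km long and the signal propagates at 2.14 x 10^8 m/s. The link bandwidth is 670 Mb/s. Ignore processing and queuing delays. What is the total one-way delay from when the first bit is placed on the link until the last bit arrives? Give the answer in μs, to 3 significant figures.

11.4 μs

L = 512 × 8 = 4096 bits.
Transmission delay = L/R = 4096 / 670000000 = 6.11343 μs.
Propagation delay = d/s = 1140 m / 214000000 m/s = 5.3271 μs.
Total = 11.4 μs.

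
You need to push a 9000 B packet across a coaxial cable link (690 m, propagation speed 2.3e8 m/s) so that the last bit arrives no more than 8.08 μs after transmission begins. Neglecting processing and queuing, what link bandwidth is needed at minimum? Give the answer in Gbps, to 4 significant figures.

L = 72000 bits.
Propagation delay = 690 / 2.3e+08 = 3 μs.
Transmission budget = 8.08 − 3 = 5.08 μs.
R ≥ L / t_tx = 72000 bits / 5.08e-06 s = 14.17 Gbps.

14.17 Gbps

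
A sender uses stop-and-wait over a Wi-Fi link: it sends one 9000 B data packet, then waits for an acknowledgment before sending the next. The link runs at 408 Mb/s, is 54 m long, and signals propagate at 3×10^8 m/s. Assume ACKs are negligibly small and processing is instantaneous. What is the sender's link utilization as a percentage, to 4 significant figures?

99.80 %

t_tx = L/R = 72000/408000000 = 0.000176471 s.
t_prop = 54/300000000 = 1.8e-07 s; RTT = 3.6e-07 s.
Cycle = t_tx + RTT = 0.000176831 s.
Utilization = t_tx / cycle = 0.000176471/0.000176831 = 99.80 %.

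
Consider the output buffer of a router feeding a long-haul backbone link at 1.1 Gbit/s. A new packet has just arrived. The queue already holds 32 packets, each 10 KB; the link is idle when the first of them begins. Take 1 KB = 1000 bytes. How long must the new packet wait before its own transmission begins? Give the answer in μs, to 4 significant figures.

2327 μs

Each queued packet: L/R = 80000/1100000000 = 72.7273 μs.
32 queued → 2327.27 μs.
Queuing delay = 2327 μs.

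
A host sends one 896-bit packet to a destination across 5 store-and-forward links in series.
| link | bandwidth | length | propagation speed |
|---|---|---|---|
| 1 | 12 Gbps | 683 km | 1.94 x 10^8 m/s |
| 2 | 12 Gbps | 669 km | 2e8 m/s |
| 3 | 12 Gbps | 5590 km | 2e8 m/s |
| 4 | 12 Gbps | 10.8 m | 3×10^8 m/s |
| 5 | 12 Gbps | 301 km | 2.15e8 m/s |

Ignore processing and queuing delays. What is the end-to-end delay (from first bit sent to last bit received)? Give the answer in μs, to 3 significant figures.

36200 μs

Transmission delay per hop = L/R = 896/12000000000 = 0.0746667 μs; 5 hops → 0.373333 μs.
Propagation delays (d/s per hop): 3520.62, 3345, 27950, 0.036, 1400 μs; sum = 36215.7 μs.
End-to-end = 36200 μs.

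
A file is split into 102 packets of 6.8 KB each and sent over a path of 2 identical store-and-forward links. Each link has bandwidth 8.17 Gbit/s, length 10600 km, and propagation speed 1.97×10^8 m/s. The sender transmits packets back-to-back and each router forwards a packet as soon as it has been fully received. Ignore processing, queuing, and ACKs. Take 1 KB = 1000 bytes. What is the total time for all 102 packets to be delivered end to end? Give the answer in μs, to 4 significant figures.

Per-hop transmission t_tx = L/R = 54400/8170000000 = 6.65851 μs.
Per-hop propagation t_prop = 10600000/197000000 = 53807.1 μs.
Pipeline fill: first packet needs 2·t_tx to clear all hops; remaining 101 packets each add one t_tx.
Total = (2+102-1)·t_tx + 2·t_prop = 103·6.65851 + 2·53807.1 = 108300 μs.

108300 μs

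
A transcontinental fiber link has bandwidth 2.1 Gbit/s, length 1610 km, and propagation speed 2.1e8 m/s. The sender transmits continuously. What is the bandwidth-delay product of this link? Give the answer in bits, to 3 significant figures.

16100000 bits

Propagation delay = 1610000 / 210000000 = 0.00766667 s.
BDP = R × t_prop = 2100000000 × 0.00766667 = 16100000 bits.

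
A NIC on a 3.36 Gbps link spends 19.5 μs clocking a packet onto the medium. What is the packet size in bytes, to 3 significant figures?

L = R × t_tx = 3360000000 b/s × 1.95e-05 s = 65520 bits.
In bytes: 65520 / 8 = 8190 bytes.

8190 bytes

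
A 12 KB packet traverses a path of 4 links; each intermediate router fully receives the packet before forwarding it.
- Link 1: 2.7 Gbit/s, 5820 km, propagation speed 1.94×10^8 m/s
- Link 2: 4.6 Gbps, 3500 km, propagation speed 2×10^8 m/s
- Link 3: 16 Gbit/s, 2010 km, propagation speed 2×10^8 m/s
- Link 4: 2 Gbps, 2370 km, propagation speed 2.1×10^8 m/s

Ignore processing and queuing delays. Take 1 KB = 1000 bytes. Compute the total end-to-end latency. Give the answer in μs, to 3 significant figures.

68900 μs

L = 96000 bits.
Transmission delays (L/R per hop): 35.5556, 20.8696, 6, 48 μs; sum = 110.425 μs.
Propagation delays (d/s per hop): 30000, 17500, 10050, 11285.7 μs; sum = 68835.7 μs.
End-to-end = 68900 μs.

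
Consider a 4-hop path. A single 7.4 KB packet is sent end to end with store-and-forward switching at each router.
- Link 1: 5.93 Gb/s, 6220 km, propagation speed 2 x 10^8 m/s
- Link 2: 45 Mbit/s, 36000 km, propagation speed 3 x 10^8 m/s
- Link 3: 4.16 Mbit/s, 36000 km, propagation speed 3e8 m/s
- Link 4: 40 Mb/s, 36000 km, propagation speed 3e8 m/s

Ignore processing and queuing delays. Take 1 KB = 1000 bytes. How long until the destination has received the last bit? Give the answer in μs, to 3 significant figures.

408000 μs

L = 59200 bits.
Transmission delays (L/R per hop): 9.98314, 1315.56, 14230.8, 1480 μs; sum = 17036.3 μs.
Propagation delays (d/s per hop): 31100, 120000, 120000, 120000 μs; sum = 391100 μs.
End-to-end = 408000 μs.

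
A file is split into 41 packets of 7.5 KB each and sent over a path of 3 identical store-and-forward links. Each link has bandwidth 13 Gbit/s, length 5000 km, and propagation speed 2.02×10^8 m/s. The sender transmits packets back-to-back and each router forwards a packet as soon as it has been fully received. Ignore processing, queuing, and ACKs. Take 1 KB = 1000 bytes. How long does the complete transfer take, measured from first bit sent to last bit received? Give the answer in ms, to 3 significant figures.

Per-hop transmission t_tx = L/R = 60000/13000000000 = 0.00461538 ms.
Per-hop propagation t_prop = 5000000/202000000 = 24.7525 ms.
Pipeline fill: first packet needs 3·t_tx to clear all hops; remaining 40 packets each add one t_tx.
Total = (3+41-1)·t_tx + 3·t_prop = 43·0.00461538 + 3·24.7525 = 74.5 ms.

74.5 ms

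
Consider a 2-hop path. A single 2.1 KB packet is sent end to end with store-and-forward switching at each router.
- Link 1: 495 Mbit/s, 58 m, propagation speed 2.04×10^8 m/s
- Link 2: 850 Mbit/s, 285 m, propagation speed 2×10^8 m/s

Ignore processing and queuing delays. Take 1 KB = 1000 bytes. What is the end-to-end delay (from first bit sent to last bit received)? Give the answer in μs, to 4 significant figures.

55.41 μs

L = 16800 bits.
Transmission delays (L/R per hop): 33.9394, 19.7647 μs; sum = 53.7041 μs.
Propagation delays (d/s per hop): 0.284314, 1.425 μs; sum = 1.70931 μs.
End-to-end = 55.41 μs.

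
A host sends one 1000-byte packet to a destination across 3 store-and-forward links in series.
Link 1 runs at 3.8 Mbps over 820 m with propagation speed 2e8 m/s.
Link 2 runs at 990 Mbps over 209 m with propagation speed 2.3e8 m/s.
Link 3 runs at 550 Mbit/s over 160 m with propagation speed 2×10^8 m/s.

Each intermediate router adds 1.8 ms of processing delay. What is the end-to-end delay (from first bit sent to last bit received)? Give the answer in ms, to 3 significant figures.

L = 1000 × 8 = 8000 bits.
Transmission delays (L/R per hop): 2.10526, 0.00808081, 0.0145455 ms; sum = 2.12789 ms.
Propagation delays (d/s per hop): 0.0041, 0.000908696, 0.0008 ms; sum = 0.0058087 ms.
Processing at 2 router(s): 2 × 1.8 ms = 3.6 ms.
End-to-end = 5.73 ms.

5.73 ms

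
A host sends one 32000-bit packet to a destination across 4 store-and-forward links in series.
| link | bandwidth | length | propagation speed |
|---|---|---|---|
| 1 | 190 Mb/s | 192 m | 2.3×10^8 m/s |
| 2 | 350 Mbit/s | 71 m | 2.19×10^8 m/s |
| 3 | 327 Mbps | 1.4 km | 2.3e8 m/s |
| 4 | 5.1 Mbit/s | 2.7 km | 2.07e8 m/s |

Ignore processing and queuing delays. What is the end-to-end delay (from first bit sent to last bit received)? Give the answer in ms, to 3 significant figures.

Transmission delays (L/R per hop): 0.168421, 0.0914286, 0.0978593, 6.27451 ms; sum = 6.63222 ms.
Propagation delays (d/s per hop): 0.000834783, 0.000324201, 0.00608696, 0.0130435 ms; sum = 0.0202894 ms.
End-to-end = 6.65 ms.

6.65 ms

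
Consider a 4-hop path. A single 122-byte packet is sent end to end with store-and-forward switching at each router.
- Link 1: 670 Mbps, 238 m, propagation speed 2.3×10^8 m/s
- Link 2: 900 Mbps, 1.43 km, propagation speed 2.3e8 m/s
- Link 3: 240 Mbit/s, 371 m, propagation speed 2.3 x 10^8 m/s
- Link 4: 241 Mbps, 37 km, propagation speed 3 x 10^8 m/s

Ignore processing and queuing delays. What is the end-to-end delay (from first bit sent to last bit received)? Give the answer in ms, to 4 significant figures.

0.1429 ms

L = 122 × 8 = 976 bits.
Transmission delays (L/R per hop): 0.00145672, 0.00108444, 0.00406667, 0.00404979 ms; sum = 0.0106576 ms.
Propagation delays (d/s per hop): 0.00103478, 0.00621739, 0.00161304, 0.123333 ms; sum = 0.132199 ms.
End-to-end = 0.1429 ms.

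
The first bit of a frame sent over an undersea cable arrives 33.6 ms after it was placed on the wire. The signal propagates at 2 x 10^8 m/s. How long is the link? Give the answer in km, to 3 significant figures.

d = s × t_prop = 200000000 × 0.0336 = 6720 km.

6720 km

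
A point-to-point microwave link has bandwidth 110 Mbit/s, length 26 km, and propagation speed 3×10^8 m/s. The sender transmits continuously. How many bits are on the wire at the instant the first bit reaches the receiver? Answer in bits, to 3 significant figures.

Propagation delay = 26000 / 300000000 = 8.66667e-05 s.
BDP = R × t_prop = 110000000 × 8.66667e-05 = 9533.33 bits.

9530 bits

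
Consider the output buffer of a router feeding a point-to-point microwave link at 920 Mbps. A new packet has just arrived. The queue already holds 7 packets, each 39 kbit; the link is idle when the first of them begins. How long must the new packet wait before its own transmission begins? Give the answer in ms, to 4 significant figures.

0.2967 ms

Each queued packet: L/R = 39000/920000000 = 0.0423913 ms.
7 queued → 0.296739 ms.
Queuing delay = 0.2967 ms.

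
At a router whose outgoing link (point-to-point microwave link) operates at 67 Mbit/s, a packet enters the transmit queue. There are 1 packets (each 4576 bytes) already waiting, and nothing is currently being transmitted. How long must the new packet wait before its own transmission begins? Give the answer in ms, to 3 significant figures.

Each queued packet: L/R = 36608/67000000 = 0.546388 ms.
1 queued → 0.546388 ms.
Queuing delay = 0.546 ms.

0.546 ms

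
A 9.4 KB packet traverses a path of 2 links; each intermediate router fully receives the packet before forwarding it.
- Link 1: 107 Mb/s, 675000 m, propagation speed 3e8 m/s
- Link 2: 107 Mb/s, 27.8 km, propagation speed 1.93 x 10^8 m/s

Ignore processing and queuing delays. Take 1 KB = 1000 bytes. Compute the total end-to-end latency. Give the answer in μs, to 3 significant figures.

L = 75200 bits.
Transmission delay per hop = L/R = 75200/107000000 = 702.804 μs; 2 hops → 1405.61 μs.
Propagation delays (d/s per hop): 2250, 144.041 μs; sum = 2394.04 μs.
End-to-end = 3800 μs.

3800 μs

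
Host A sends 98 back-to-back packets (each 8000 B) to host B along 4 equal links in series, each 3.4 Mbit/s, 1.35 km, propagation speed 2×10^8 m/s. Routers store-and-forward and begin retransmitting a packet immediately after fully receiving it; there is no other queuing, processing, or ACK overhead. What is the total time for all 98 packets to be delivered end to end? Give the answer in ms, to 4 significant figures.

Per-hop transmission t_tx = L/R = 64000/3400000 = 18.8235 ms.
Per-hop propagation t_prop = 1350/200000000 = 0.00675 ms.
Pipeline fill: first packet needs 4·t_tx to clear all hops; remaining 97 packets each add one t_tx.
Total = (4+98-1)·t_tx + 4·t_prop = 101·18.8235 + 4·0.00675 = 1901 ms.

1901 ms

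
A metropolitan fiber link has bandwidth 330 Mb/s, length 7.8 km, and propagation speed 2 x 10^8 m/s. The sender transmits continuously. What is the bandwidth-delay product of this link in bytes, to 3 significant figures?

1610 bytes

Propagation delay = 7800 / 200000000 = 3.9e-05 s.
BDP = R × t_prop = 330000000 × 3.9e-05 = 12870 bits.
In bytes: 12870/8 = 1610 bytes.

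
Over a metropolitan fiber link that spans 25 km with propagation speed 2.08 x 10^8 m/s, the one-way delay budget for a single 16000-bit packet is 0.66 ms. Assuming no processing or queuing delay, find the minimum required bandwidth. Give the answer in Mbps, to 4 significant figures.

Propagation delay = 25000 / 208000000 = 0.120192 ms.
Transmission budget = 0.66 − 0.120192 = 0.539808 ms.
R ≥ L / t_tx = 16000 bits / 0.000539808 s = 29.64 Mbps.

29.64 Mbps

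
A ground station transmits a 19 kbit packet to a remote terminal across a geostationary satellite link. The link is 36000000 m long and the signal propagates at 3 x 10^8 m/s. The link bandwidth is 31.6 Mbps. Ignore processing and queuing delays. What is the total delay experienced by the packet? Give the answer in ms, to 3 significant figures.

L = 19000 bits.
Transmission delay = L/R = 19000 / 31600000 = 0.601266 ms.
Propagation delay = d/s = 36000000 m / 300000000 m/s = 120 ms.
Total = 121 ms.

121 ms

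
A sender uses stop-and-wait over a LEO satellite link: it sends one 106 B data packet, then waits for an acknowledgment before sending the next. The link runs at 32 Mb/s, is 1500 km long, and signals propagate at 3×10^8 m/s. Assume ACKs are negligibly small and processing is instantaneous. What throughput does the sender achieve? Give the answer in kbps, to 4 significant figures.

t_tx = L/R = 848/32000000 = 2.65e-05 s.
t_prop = 1500000/300000000 = 0.005 s; RTT = 0.01 s.
Cycle = t_tx + RTT = 0.0100265 s.
Throughput = L / cycle = 848 / 0.0100265 = 84.58 kbps.

84.58 kbps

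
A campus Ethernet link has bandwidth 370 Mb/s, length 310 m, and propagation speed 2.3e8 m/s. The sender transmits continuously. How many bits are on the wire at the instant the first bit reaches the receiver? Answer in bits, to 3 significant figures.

499 bits

Propagation delay = 310 / 2.3e+08 = 1.34783e-06 s.
BDP = R × t_prop = 370000000 × 1.34783e-06 = 498.696 bits.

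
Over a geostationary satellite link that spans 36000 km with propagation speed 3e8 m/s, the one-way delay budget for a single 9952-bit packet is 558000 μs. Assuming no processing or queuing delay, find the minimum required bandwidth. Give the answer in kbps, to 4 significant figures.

22.72 kbps

Propagation delay = 36000000 / 300000000 = 120000 μs.
Transmission budget = 558000 − 120000 = 438000 μs.
R ≥ L / t_tx = 9952 bits / 0.438 s = 22.72 kbps.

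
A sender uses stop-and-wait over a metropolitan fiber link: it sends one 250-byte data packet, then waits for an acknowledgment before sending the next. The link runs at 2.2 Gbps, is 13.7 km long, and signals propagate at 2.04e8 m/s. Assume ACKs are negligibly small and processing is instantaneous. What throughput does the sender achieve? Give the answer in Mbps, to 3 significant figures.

t_tx = L/R = 2000/2200000000 = 9.09091e-07 s.
t_prop = 13700/204000000 = 6.71569e-05 s; RTT = 0.000134314 s.
Cycle = t_tx + RTT = 0.000135223 s.
Throughput = L / cycle = 2000 / 0.000135223 = 14.8 Mbps.

14.8 Mbps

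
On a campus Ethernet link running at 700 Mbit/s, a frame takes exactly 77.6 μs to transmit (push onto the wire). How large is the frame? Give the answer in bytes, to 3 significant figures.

6790 bytes

L = R × t_tx = 700000000 b/s × 7.76e-05 s = 54320 bits.
In bytes: 54320 / 8 = 6790 bytes.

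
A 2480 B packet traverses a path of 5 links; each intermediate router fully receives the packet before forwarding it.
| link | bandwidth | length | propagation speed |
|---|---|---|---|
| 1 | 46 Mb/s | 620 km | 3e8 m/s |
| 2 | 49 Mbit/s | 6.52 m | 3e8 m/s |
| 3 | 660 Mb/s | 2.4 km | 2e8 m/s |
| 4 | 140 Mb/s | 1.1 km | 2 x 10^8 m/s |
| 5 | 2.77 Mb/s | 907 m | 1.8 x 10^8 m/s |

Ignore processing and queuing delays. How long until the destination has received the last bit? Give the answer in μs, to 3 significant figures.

10300 μs

L = 2480 × 8 = 19840 bits.
Transmission delays (L/R per hop): 431.304, 404.898, 30.0606, 141.714, 7162.45 μs; sum = 8170.43 μs.
Propagation delays (d/s per hop): 2066.67, 0.0217333, 12, 5.5, 5.03889 μs; sum = 2089.23 μs.
End-to-end = 10300 μs.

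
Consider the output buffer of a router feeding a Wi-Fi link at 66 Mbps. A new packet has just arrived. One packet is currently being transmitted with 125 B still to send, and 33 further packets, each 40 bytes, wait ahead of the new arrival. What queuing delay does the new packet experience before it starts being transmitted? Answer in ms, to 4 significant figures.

0.1752 ms

Each queued packet: L/R = 320/66000000 = 0.00484848 ms.
33 queued → 0.16 ms.
Plus remaining 1000 bits of current packet: 0.0151515 ms.
Queuing delay = 0.1752 ms.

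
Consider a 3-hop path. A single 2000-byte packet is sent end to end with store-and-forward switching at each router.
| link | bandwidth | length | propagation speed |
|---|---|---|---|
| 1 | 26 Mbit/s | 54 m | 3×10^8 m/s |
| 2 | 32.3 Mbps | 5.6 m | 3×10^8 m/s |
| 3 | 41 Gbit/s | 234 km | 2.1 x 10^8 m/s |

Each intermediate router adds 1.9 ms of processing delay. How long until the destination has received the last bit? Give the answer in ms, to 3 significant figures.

L = 2000 × 8 = 16000 bits.
Transmission delays (L/R per hop): 0.615385, 0.495356, 0.000390244 ms; sum = 1.11113 ms.
Propagation delays (d/s per hop): 0.00018, 1.86667e-05, 1.11429 ms; sum = 1.11448 ms.
Processing at 2 router(s): 2 × 1.9 ms = 3.8 ms.
End-to-end = 6.03 ms.

6.03 ms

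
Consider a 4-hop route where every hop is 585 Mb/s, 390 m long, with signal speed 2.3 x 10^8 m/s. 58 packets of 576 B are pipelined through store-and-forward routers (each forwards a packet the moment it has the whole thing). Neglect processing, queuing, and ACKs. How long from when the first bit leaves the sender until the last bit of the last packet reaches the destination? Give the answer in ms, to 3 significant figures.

0.487 ms

Per-hop transmission t_tx = L/R = 4608/585000000 = 0.00787692 ms.
Per-hop propagation t_prop = 390/2.3e+08 = 0.00169565 ms.
Pipeline fill: first packet needs 4·t_tx to clear all hops; remaining 57 packets each add one t_tx.
Total = (4+58-1)·t_tx + 4·t_prop = 61·0.00787692 + 4·0.00169565 = 0.487 ms.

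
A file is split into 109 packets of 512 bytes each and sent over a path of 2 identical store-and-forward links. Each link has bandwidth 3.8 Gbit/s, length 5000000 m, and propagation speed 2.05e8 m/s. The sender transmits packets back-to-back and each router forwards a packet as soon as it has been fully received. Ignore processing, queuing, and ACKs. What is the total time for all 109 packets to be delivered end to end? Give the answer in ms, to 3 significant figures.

48.9 ms

Per-hop transmission t_tx = L/R = 4096/3800000000 = 0.00107789 ms.
Per-hop propagation t_prop = 5000000/2.05e+08 = 24.3902 ms.
Pipeline fill: first packet needs 2·t_tx to clear all hops; remaining 108 packets each add one t_tx.
Total = (2+109-1)·t_tx + 2·t_prop = 110·0.00107789 + 2·24.3902 = 48.9 ms.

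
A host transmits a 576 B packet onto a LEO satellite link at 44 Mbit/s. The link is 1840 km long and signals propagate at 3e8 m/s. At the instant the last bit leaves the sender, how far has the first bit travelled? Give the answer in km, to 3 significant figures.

t_tx = L/R = 4608/44000000 = 0.000104727 s.
Distance = s × t_tx = 300000000 × 0.000104727 = 31.4 km.

31.4 km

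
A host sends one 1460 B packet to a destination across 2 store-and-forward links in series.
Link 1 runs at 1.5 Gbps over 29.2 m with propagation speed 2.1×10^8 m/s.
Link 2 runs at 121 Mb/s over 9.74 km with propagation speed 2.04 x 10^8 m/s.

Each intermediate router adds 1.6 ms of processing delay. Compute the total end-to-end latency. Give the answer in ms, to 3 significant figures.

L = 1460 × 8 = 11680 bits.
Transmission delays (L/R per hop): 0.00778667, 0.0965289 ms; sum = 0.104316 ms.
Propagation delays (d/s per hop): 0.000139048, 0.0477451 ms; sum = 0.0478841 ms.
Processing at 1 router(s): 1 × 1.6 ms = 1.6 ms.
End-to-end = 1.75 ms.

1.75 ms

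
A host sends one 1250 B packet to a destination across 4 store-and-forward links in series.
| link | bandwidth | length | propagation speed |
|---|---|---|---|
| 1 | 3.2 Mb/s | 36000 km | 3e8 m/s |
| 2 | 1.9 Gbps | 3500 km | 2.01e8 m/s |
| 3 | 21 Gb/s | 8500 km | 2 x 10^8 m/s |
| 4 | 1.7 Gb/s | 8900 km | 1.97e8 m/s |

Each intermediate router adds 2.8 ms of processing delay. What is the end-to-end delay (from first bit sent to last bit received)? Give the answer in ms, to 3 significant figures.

237 ms

L = 1250 × 8 = 10000 bits.
Transmission delays (L/R per hop): 3.125, 0.00526316, 0.00047619, 0.00588235 ms; sum = 3.13662 ms.
Propagation delays (d/s per hop): 120, 17.4129, 42.5, 45.1777 ms; sum = 225.091 ms.
Processing at 3 router(s): 3 × 2.8 ms = 8.4 ms.
End-to-end = 237 ms.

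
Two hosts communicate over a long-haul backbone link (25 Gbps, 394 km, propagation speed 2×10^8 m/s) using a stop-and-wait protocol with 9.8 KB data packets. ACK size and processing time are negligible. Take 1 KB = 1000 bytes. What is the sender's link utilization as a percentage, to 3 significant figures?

0.0795 %

t_tx = L/R = 78400/25000000000 = 3.136e-06 s.
t_prop = 394000/200000000 = 0.00197 s; RTT = 0.00394 s.
Cycle = t_tx + RTT = 0.00394314 s.
Utilization = t_tx / cycle = 3.136e-06/0.00394314 = 0.0795 %.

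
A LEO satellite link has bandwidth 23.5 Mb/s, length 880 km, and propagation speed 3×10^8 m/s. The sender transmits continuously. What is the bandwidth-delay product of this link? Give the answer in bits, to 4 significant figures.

Propagation delay = 880000 / 300000000 = 0.00293333 s.
BDP = R × t_prop = 23500000 × 0.00293333 = 68933.3 bits.

68930 bits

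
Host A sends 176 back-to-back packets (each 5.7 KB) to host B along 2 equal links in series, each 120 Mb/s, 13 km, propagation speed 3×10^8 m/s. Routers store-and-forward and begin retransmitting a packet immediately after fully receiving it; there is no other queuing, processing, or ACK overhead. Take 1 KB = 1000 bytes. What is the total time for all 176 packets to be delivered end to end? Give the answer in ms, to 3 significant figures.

67.3 ms

Per-hop transmission t_tx = L/R = 45600/120000000 = 0.38 ms.
Per-hop propagation t_prop = 13000/300000000 = 0.0433333 ms.
Pipeline fill: first packet needs 2·t_tx to clear all hops; remaining 175 packets each add one t_tx.
Total = (2+176-1)·t_tx + 2·t_prop = 177·0.38 + 2·0.0433333 = 67.3 ms.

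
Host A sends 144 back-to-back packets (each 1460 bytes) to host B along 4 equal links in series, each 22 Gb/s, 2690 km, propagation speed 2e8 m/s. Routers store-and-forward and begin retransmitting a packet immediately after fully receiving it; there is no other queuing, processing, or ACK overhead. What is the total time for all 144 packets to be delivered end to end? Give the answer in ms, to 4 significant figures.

Per-hop transmission t_tx = L/R = 11680/22000000000 = 0.000530909 ms.
Per-hop propagation t_prop = 2690000/200000000 = 13.45 ms.
Pipeline fill: first packet needs 4·t_tx to clear all hops; remaining 143 packets each add one t_tx.
Total = (4+144-1)·t_tx + 4·t_prop = 147·0.000530909 + 4·13.45 = 53.88 ms.

53.88 ms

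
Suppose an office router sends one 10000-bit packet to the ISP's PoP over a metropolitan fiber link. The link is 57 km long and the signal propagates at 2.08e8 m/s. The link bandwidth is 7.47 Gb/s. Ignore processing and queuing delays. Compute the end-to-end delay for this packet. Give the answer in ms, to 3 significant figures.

Transmission delay = L/R = 10000 / 7470000000 = 0.00133869 ms.
Propagation delay = d/s = 57000 m / 208000000 m/s = 0.274038 ms.
Total = 0.275 ms.

0.275 ms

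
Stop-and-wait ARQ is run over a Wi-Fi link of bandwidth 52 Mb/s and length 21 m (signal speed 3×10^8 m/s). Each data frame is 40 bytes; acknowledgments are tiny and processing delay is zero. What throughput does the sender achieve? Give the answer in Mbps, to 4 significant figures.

50.84 Mbps

t_tx = L/R = 320/52000000 = 6.15385e-06 s.
t_prop = 21/300000000 = 7e-08 s; RTT = 1.4e-07 s.
Cycle = t_tx + RTT = 6.29385e-06 s.
Throughput = L / cycle = 320 / 6.29385e-06 = 50.84 Mbps.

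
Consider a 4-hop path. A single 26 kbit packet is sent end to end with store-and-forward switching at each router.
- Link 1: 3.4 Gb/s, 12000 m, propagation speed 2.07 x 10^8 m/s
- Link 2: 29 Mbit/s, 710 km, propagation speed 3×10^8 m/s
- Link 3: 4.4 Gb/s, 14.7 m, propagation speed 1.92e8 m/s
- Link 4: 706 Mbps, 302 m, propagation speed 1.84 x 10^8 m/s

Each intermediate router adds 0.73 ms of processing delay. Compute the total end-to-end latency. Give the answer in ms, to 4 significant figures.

L = 26000 bits.
Transmission delays (L/R per hop): 0.00764706, 0.896552, 0.00590909, 0.0368272 ms; sum = 0.946935 ms.
Propagation delays (d/s per hop): 0.057971, 2.36667, 7.65625e-05, 0.0016413 ms; sum = 2.42636 ms.
Processing at 3 router(s): 3 × 0.73 ms = 2.19 ms.
End-to-end = 5.563 ms.

5.563 ms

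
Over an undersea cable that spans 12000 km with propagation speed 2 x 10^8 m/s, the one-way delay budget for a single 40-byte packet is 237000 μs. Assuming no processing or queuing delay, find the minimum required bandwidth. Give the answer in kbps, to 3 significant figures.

1.81 kbps

L = 320 bits.
Propagation delay = 12000000 / 200000000 = 60000 μs.
Transmission budget = 237000 − 60000 = 177000 μs.
R ≥ L / t_tx = 320 bits / 0.177 s = 1.81 kbps.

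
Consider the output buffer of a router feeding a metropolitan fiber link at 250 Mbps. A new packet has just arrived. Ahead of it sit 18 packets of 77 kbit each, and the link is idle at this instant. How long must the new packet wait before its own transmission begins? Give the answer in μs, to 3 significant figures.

5540 μs

Each queued packet: L/R = 77000/250000000 = 308 μs.
18 queued → 5544 μs.
Queuing delay = 5540 μs.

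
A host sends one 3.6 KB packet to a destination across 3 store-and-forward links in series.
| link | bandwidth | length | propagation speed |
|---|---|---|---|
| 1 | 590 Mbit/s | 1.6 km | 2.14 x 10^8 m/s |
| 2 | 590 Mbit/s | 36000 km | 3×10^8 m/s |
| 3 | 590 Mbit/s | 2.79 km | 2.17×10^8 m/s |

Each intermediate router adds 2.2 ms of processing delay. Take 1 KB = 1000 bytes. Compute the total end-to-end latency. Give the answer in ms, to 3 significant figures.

L = 28800 bits.
Transmission delay per hop = L/R = 28800/590000000 = 0.0488136 ms; 3 hops → 0.146441 ms.
Propagation delays (d/s per hop): 0.00747664, 120, 0.0128571 ms; sum = 120.02 ms.
Processing at 2 router(s): 2 × 2.2 ms = 4.4 ms.
End-to-end = 125 ms.

125 ms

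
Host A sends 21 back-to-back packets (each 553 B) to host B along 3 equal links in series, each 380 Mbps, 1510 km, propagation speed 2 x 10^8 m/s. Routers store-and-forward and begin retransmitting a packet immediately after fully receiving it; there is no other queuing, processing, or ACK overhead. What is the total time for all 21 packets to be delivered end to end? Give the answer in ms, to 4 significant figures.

22.92 ms

Per-hop transmission t_tx = L/R = 4424/380000000 = 0.0116421 ms.
Per-hop propagation t_prop = 1510000/200000000 = 7.55 ms.
Pipeline fill: first packet needs 3·t_tx to clear all hops; remaining 20 packets each add one t_tx.
Total = (3+21-1)·t_tx + 3·t_prop = 23·0.0116421 + 3·7.55 = 22.92 ms.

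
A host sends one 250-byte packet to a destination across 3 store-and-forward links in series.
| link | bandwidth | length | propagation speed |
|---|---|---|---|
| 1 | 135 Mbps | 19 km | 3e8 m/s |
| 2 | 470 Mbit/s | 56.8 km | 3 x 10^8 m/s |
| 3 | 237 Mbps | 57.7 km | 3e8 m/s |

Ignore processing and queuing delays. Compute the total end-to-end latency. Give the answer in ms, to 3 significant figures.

L = 250 × 8 = 2000 bits.
Transmission delays (L/R per hop): 0.0148148, 0.00425532, 0.00843882 ms; sum = 0.027509 ms.
Propagation delays (d/s per hop): 0.0633333, 0.189333, 0.192333 ms; sum = 0.445 ms.
End-to-end = 0.473 ms.

0.473 ms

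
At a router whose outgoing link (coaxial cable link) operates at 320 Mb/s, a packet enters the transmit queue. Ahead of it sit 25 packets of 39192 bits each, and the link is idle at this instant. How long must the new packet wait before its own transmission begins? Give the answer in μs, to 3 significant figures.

3060 μs

Each queued packet: L/R = 39192/320000000 = 122.475 μs.
25 queued → 3061.88 μs.
Queuing delay = 3060 μs.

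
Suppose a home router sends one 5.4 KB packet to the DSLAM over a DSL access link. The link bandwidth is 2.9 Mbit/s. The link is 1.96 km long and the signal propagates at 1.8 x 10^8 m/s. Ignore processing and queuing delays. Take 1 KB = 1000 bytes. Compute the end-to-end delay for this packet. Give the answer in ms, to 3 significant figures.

14.9 ms

L = 43200 bits.
Transmission delay = L/R = 43200 / 2900000 = 14.8966 ms.
Propagation delay = d/s = 1960 m / 180000000 m/s = 0.0108889 ms.
Total = 14.9 ms.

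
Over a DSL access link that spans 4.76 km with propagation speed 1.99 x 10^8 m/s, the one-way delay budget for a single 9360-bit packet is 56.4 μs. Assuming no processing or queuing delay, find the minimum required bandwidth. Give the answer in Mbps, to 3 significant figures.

288 Mbps

Propagation delay = 4760 / 199000000 = 23.9196 μs.
Transmission budget = 56.4 − 23.9196 = 32.4804 μs.
R ≥ L / t_tx = 9360 bits / 3.24804e-05 s = 288 Mbps.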